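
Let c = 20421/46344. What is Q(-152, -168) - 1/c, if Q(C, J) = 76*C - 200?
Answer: -80011312/6807 ≈ -11754.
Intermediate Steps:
c = 6807/15448 (c = 20421*(1/46344) = 6807/15448 ≈ 0.44064)
Q(C, J) = -200 + 76*C
Q(-152, -168) - 1/c = (-200 + 76*(-152)) - 1/6807/15448 = (-200 - 11552) - 1*15448/6807 = -11752 - 15448/6807 = -80011312/6807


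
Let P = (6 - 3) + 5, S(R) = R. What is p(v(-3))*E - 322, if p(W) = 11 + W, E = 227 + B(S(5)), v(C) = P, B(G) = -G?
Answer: 3896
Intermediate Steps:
P = 8 (P = 3 + 5 = 8)
v(C) = 8
E = 222 (E = 227 - 1*5 = 227 - 5 = 222)
p(v(-3))*E - 322 = (11 + 8)*222 - 322 = 19*222 - 322 = 4218 - 322 = 3896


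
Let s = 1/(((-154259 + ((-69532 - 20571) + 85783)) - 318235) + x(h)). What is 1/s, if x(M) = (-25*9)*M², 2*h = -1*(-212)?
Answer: -3004914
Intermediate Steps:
h = 106 (h = (-1*(-212))/2 = (½)*212 = 106)
x(M) = -225*M²
s = -1/3004914 (s = 1/(((-154259 + ((-69532 - 20571) + 85783)) - 318235) - 225*106²) = 1/(((-154259 + (-90103 + 85783)) - 318235) - 225*11236) = 1/(((-154259 - 4320) - 318235) - 2528100) = 1/((-158579 - 318235) - 2528100) = 1/(-476814 - 2528100) = 1/(-3004914) = -1/3004914 ≈ -3.3279e-7)
1/s = 1/(-1/3004914) = -3004914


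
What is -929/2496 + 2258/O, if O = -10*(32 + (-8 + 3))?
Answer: -981133/112320 ≈ -8.7352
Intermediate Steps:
O = -270 (O = -10*(32 - 5) = -10*27 = -270)
-929/2496 + 2258/O = -929/2496 + 2258/(-270) = -929*1/2496 + 2258*(-1/270) = -929/2496 - 1129/135 = -981133/112320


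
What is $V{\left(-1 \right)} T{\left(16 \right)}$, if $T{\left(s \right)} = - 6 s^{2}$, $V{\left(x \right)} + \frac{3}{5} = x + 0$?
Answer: $\frac{12288}{5} \approx 2457.6$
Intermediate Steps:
$V{\left(x \right)} = - \frac{3}{5} + x$ ($V{\left(x \right)} = - \frac{3}{5} + \left(x + 0\right) = - \frac{3}{5} + x$)
$V{\left(-1 \right)} T{\left(16 \right)} = \left(- \frac{3}{5} - 1\right) \left(- 6 \cdot 16^{2}\right) = - \frac{8 \left(\left(-6\right) 256\right)}{5} = \left(- \frac{8}{5}\right) \left(-1536\right) = \frac{12288}{5}$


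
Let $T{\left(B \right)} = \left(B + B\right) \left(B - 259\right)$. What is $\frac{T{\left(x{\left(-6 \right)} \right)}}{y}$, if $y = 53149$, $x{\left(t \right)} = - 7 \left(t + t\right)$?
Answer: $- \frac{29400}{53149} \approx -0.55316$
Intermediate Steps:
$x{\left(t \right)} = - 14 t$ ($x{\left(t \right)} = - 7 \cdot 2 t = - 14 t$)
$T{\left(B \right)} = 2 B \left(-259 + B\right)$
$\frac{T{\left(x{\left(-6 \right)} \right)}}{y} = \frac{2 \left(\left(-14\right) \left(-6\right)\right) \left(-259 - -84\right)}{53149} = 2 \cdot 84 \left(-259 + 84\right) \frac{1}{53149} = 2 \cdot 84 \left(-175\right) \frac{1}{53149} = \left(-29400\right) \frac{1}{53149} = - \frac{29400}{53149}$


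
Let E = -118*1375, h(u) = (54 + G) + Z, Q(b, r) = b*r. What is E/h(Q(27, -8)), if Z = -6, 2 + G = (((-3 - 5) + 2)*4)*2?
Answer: 81125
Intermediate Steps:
G = -50 (G = -2 + (((-3 - 5) + 2)*4)*2 = -2 + ((-8 + 2)*4)*2 = -2 - 6*4*2 = -2 - 24*2 = -2 - 48 = -50)
h(u) = -2 (h(u) = (54 - 50) - 6 = 4 - 6 = -2)
E = -162250
E/h(Q(27, -8)) = -162250/(-2) = -162250*(-½) = 81125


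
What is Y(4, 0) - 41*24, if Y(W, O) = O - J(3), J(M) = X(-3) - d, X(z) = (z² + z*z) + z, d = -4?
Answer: -1003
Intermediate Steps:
X(z) = z + 2*z² (X(z) = (z² + z²) + z = 2*z² + z = z + 2*z²)
J(M) = 19 (J(M) = -3*(1 + 2*(-3)) - 1*(-4) = -3*(1 - 6) + 4 = -3*(-5) + 4 = 15 + 4 = 19)
Y(W, O) = -19 + O (Y(W, O) = O - 1*19 = O - 19 = -19 + O)
Y(4, 0) - 41*24 = (-19 + 0) - 41*24 = -19 - 984 = -1003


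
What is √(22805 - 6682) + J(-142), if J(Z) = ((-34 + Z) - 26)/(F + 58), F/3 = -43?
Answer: 202/71 + √16123 ≈ 129.82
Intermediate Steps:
F = -129 (F = 3*(-43) = -129)
J(Z) = 60/71 - Z/71 (J(Z) = ((-34 + Z) - 26)/(-129 + 58) = (-60 + Z)/(-71) = (-60 + Z)*(-1/71) = 60/71 - Z/71)
√(22805 - 6682) + J(-142) = √(22805 - 6682) + (60/71 - 1/71*(-142)) = √16123 + (60/71 + 2) = √16123 + 202/71 = 202/71 + √16123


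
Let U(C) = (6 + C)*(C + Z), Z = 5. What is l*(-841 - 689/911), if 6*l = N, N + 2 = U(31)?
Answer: -509948600/2733 ≈ -1.8659e+5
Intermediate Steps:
U(C) = (5 + C)*(6 + C) (U(C) = (6 + C)*(C + 5) = (6 + C)*(5 + C) = (5 + C)*(6 + C))
N = 1330 (N = -2 + (30 + 31² + 11*31) = -2 + (30 + 961 + 341) = -2 + 1332 = 1330)
l = 665/3 (l = (⅙)*1330 = 665/3 ≈ 221.67)
l*(-841 - 689/911) = 665*(-841 - 689/911)/3 = (665/3)*(-766840/911) = -509948600/2733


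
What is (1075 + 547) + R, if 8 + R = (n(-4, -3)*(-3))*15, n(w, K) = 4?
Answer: 1434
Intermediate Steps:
R = -188 (R = -8 + (4*(-3))*15 = -8 - 12*15 = -8 - 180 = -188)
(1075 + 547) + R = (1075 + 547) - 188 = 1622 - 188 = 1434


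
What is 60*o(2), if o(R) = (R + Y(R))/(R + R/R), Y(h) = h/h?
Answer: 60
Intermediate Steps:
Y(h) = 1
o(R) = 1 (o(R) = (R + 1)/(R + R/R) = (1 + R)/(R + 1) = (1 + R)/(1 + R) = 1)
60*o(2) = 60*1 = 60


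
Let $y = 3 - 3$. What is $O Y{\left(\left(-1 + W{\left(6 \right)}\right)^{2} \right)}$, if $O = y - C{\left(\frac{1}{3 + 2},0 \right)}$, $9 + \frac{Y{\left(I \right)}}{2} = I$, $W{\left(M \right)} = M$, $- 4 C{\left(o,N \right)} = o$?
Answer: $\frac{8}{5} \approx 1.6$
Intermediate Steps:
$C{\left(o,N \right)} = - \frac{o}{4}$
$y = 0$ ($y = 3 - 3 = 0$)
$Y{\left(I \right)} = -18 + 2 I$
$O = \frac{1}{20}$ ($O = 0 - - \frac{1}{4 \left(3 + 2\right)} = 0 - - \frac{1}{4 \cdot 5} = 0 - \left(- \frac{1}{4}\right) \frac{1}{5} = 0 - - \frac{1}{20} = 0 + \frac{1}{20} = \frac{1}{20} \approx 0.05$)
$O Y{\left(\left(-1 + W{\left(6 \right)}\right)^{2} \right)} = \frac{-18 + 2 \left(-1 + 6\right)^{2}}{20} = \frac{-18 + 2 \cdot 5^{2}}{20} = \frac{-18 + 2 \cdot 25}{20} = \frac{-18 + 50}{20} = \frac{1}{20} \cdot 32 = \frac{8}{5}$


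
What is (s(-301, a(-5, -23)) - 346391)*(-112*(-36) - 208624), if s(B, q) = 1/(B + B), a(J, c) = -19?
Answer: 21331517171368/301 ≈ 7.0869e+10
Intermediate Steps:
s(B, q) = 1/(2*B)
(s(-301, a(-5, -23)) - 346391)*(-112*(-36) - 208624) = ((½)/(-301) - 346391)*(-112*(-36) - 208624) = ((½)*(-1/301) - 346391)*(4032 - 208624) = (-1/602 - 346391)*(-204592) = -208527383/602*(-204592) = 21331517171368/301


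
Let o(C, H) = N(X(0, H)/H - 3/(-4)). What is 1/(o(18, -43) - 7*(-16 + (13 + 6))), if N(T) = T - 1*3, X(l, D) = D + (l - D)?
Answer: -4/93 ≈ -0.043011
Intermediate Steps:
X(l, D) = l
N(T) = -3 + T (N(T) = T - 3 = -3 + T)
o(C, H) = -9/4 (o(C, H) = -3 + (0/H - 3/(-4)) = -3 + (0 - 3*(-¼)) = -3 + (0 + ¾) = -3 + ¾ = -9/4)
1/(o(18, -43) - 7*(-16 + (13 + 6))) = 1/(-9/4 - 7*(-16 + (13 + 6))) = 1/(-9/4 - 7*(-16 + 19)) = 1/(-9/4 - 7*3) = 1/(-9/4 - 21) = 1/(-93/4) = -4/93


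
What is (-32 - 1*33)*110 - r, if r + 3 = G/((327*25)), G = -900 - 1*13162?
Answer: -58412663/8175 ≈ -7145.3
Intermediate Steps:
G = -14062 (G = -900 - 13162 = -14062)
r = -38587/8175 (r = -3 - 14062/(327*25) = -3 - 14062/8175 = -38587/8175 ≈ -4.7201)
(-32 - 1*33)*110 - r = (-32 - 1*33)*110 - 1*(-38587/8175) = (-32 - 33)*110 + 38587/8175 = -65*110 + 38587/8175 = -7150 + 38587/8175 = -58412663/8175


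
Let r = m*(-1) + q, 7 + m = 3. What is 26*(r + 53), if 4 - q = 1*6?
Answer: 1430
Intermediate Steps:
m = -4 (m = -7 + 3 = -4)
q = -2 (q = 4 - 6 = -2)
r = 2 (r = -4*(-1) - 2 = 4 - 2 = 2)
26*(r + 53) = 26*(2 + 53) = 26*55 = 1430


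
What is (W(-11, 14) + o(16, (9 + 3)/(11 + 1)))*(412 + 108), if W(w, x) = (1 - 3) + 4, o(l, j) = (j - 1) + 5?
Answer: 3640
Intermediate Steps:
o(l, j) = 4 + j (o(l, j) = (-1 + j) + 5 = 4 + j)
W(w, x) = 2 (W(w, x) = -2 + 4 = 2)
(W(-11, 14) + o(16, (9 + 3)/(11 + 1)))*(412 + 108) = (2 + (4 + (9 + 3)/(11 + 1)))*(412 + 108) = (2 + (4 + 12/12))*520 = (2 + (4 + 12*(1/12)))*520 = (2 + (4 + 1))*520 = (2 + 5)*520 = 7*520 = 3640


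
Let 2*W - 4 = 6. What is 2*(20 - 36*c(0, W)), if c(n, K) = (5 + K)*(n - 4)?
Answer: 2920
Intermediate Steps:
W = 5 (W = 2 + (½)*6 = 2 + 3 = 5)
c(n, K) = (-4 + n)*(5 + K) (c(n, K) = (5 + K)*(-4 + n) = (-4 + n)*(5 + K))
2*(20 - 36*c(0, W)) = 2*(20 - 36*(-20 - 4*5 + 5*0 + 5*0)) = 2*(20 - 36*(-20 - 20 + 0 + 0)) = 2*(20 - 36*(-40)) = 2*(20 + 1440) = 2*1460 = 2920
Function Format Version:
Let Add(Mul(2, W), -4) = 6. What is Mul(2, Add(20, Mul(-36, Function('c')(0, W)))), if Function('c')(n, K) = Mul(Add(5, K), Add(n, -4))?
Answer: 2920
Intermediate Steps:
W = 5 (W = Add(2, Mul(Rational(1, 2), 6)) = Add(2, 3) = 5)
Function('c')(n, K) = Mul(Add(-4, n), Add(5, K)) (Function('c')(n, K) = Mul(Add(5, K), Add(-4, n)) = Mul(Add(-4, n), Add(5, K)))
Mul(2, Add(20, Mul(-36, Function('c')(0, W)))) = Mul(2, Add(20, Mul(-36, Add(-20, Mul(-4, 5), Mul(5, 0), Mul(5, 0))))) = Mul(2, Add(20, Mul(-36, Add(-20, -20, 0, 0)))) = Mul(2, Add(20, Mul(-36, -40))) = Mul(2, Add(20, 1440)) = Mul(2, 1460) = 2920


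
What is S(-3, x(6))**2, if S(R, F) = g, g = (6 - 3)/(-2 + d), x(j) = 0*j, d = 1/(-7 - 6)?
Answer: 169/81 ≈ 2.0864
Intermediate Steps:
d = -1/13 (d = 1/(-13) = -1/13 ≈ -0.076923)
x(j) = 0
g = -13/9 (g = (6 - 3)/(-2 - 1/13) = 3/(-27/13) = 3*(-13/27) = -13/9 ≈ -1.4444)
S(R, F) = -13/9
S(-3, x(6))**2 = (-13/9)**2 = 169/81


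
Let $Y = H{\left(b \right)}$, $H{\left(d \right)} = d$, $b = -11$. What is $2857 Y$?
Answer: $-31427$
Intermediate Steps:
$Y = -11$
$2857 Y = 2857 \left(-11\right) = -31427$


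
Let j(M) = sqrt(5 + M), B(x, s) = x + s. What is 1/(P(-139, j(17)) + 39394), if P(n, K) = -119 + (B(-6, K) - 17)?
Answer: 19626/770359741 - sqrt(22)/1540719482 ≈ 2.5473e-5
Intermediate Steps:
B(x, s) = s + x
P(n, K) = -142 + K (P(n, K) = -119 + ((K - 6) - 17) = -119 + ((-6 + K) - 17) = -119 + (-23 + K) = -142 + K)
1/(P(-139, j(17)) + 39394) = 1/((-142 + sqrt(5 + 17)) + 39394) = 1/((-142 + sqrt(22)) + 39394) = 1/(39252 + sqrt(22))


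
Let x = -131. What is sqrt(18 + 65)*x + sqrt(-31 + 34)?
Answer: sqrt(3) - 131*sqrt(83) ≈ -1191.7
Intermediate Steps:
sqrt(18 + 65)*x + sqrt(-31 + 34) = sqrt(18 + 65)*(-131) + sqrt(-31 + 34) = sqrt(83)*(-131) + sqrt(3) = -131*sqrt(83) + sqrt(3) = sqrt(3) - 131*sqrt(83)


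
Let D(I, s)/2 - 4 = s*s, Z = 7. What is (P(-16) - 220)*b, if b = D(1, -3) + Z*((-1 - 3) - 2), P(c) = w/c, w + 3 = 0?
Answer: 3517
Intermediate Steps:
w = -3 (w = -3 + 0 = -3)
D(I, s) = 8 + 2*s**2 (D(I, s) = 8 + 2*(s*s) = 8 + 2*s**2)
P(c) = -3/c
b = -16 (b = (8 + 2*(-3)**2) + 7*((-1 - 3) - 2) = (8 + 2*9) + 7*(-4 - 2) = (8 + 18) + 7*(-6) = 26 - 42 = -16)
(P(-16) - 220)*b = (-3/(-16) - 220)*(-16) = (-3*(-1/16) - 220)*(-16) = (3/16 - 220)*(-16) = -3517/16*(-16) = 3517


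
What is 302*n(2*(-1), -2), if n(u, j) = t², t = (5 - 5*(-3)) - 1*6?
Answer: 59192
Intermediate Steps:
t = 14 (t = (5 + 15) - 6 = 20 - 6 = 14)
n(u, j) = 196 (n(u, j) = 14² = 196)
302*n(2*(-1), -2) = 302*196 = 59192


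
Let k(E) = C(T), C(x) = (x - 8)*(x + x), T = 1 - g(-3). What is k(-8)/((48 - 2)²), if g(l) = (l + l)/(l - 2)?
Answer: 41/26450 ≈ 0.0015501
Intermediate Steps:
g(l) = 2*l/(-2 + l) (g(l) = (2*l)/(-2 + l) = 2*l/(-2 + l))
T = -⅕ (T = 1 - 2*(-3)/(-2 - 3) = 1 - 2*(-3)/(-5) = 1 - 2*(-3)*(-1)/5 = 1 - 1*6/5 = 1 - 6/5 = -⅕ ≈ -0.20000)
C(x) = 2*x*(-8 + x) (C(x) = (-8 + x)*(2*x) = 2*x*(-8 + x))
k(E) = 82/25 (k(E) = 2*(-⅕)*(-8 - ⅕) = 2*(-⅕)*(-41/5) = 82/25)
k(-8)/((48 - 2)²) = 82/(25*((48 - 2)²)) = 82/(25*(46²)) = (82/25)/2116 = (82/25)*(1/2116) = 41/26450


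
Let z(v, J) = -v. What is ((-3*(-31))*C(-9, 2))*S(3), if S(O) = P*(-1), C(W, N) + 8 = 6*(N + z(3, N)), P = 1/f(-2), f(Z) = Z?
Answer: -651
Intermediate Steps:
P = -½ (P = 1/(-2) = -½ ≈ -0.50000)
C(W, N) = -26 + 6*N (C(W, N) = -8 + 6*(N - 1*3) = -8 + 6*(N - 3) = -8 + 6*(-3 + N) = -8 + (-18 + 6*N) = -26 + 6*N)
S(O) = ½ (S(O) = -½*(-1) = ½)
((-3*(-31))*C(-9, 2))*S(3) = ((-3*(-31))*(-26 + 6*2))*(½) = (93*(-26 + 12))*(½) = (93*(-14))*(½) = -1302*½ = -651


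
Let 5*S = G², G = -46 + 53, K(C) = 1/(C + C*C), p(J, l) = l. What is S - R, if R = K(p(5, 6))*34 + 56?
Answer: -4936/105 ≈ -47.010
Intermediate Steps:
K(C) = 1/(C + C²)
R = 1193/21 (R = (1/(6*(1 + 6)))*34 + 56 = ((⅙)/7)*34 + 56 = ((⅙)*(⅐))*34 + 56 = (1/42)*34 + 56 = 17/21 + 56 = 1193/21 ≈ 56.810)
G = 7
S = 49/5 (S = (⅕)*7² = (⅕)*49 = 49/5 ≈ 9.8000)
S - R = 49/5 - 1*1193/21 = 49/5 - 1193/21 = -4936/105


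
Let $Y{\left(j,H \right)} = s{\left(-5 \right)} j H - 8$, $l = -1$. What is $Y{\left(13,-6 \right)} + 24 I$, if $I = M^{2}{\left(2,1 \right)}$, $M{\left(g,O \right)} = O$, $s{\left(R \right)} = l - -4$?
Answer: $-218$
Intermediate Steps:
$s{\left(R \right)} = 3$ ($s{\left(R \right)} = -1 - -4 = -1 + 4 = 3$)
$Y{\left(j,H \right)} = -8 + 3 H j$ ($Y{\left(j,H \right)} = 3 j H - 8 = 3 H j - 8 = -8 + 3 H j$)
$I = 1$ ($I = 1^{2} = 1$)
$Y{\left(13,-6 \right)} + 24 I = \left(-8 + 3 \left(-6\right) 13\right) + 24 \cdot 1 = \left(-8 - 234\right) + 24 = -242 + 24 = -218$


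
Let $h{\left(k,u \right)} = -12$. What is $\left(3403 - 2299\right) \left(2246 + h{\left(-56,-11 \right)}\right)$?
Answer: $2466336$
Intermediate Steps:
$\left(3403 - 2299\right) \left(2246 + h{\left(-56,-11 \right)}\right) = \left(3403 - 2299\right) \left(2246 - 12\right) = 1104 \cdot 2234 = 2466336$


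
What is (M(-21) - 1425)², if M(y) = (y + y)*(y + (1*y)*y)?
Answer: 363474225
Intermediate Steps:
M(y) = 2*y*(y + y²) (M(y) = (2*y)*(y + y*y) = (2*y)*(y + y²) = 2*y*(y + y²))
(M(-21) - 1425)² = (2*(-21)²*(1 - 21) - 1425)² = (2*441*(-20) - 1425)² = (-17640 - 1425)² = (-19065)² = 363474225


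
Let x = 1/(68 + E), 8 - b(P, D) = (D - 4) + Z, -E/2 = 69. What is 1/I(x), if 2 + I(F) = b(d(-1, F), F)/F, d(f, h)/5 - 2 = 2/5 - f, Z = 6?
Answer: -1/423 ≈ -0.0023641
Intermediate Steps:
d(f, h) = 12 - 5*f (d(f, h) = 10 + 5*(2/5 - f) = 10 + (2 - 5*f) = 12 - 5*f)
E = -138 (E = -2*69 = -138)
b(P, D) = 6 - D (b(P, D) = 8 - ((D - 4) + 6) = 8 - ((-4 + D) + 6) = 8 - (2 + D) = 8 + (-2 - D) = 6 - D)
x = -1/70 (x = 1/(68 - 138) = 1/(-70) = -1/70 ≈ -0.014286)
I(F) = -2 + (6 - F)/F
1/I(x) = 1/(-3 + 6/(-1/70)) = 1/(-3 + 6*(-70)) = 1/(-3 - 420) = 1/(-423) = -1/423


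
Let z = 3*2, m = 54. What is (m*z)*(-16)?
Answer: -5184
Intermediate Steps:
z = 6
(m*z)*(-16) = (54*6)*(-16) = 324*(-16) = -5184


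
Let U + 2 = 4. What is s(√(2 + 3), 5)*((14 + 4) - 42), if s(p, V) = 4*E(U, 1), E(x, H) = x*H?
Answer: -192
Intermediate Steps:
U = 2 (U = -2 + 4 = 2)
E(x, H) = H*x
s(p, V) = 8 (s(p, V) = 4*(1*2) = 4*2 = 8)
s(√(2 + 3), 5)*((14 + 4) - 42) = 8*((14 + 4) - 42) = 8*(18 - 42) = 8*(-24) = -192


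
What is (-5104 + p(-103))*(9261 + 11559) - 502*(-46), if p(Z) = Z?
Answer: -108386648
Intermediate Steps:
(-5104 + p(-103))*(9261 + 11559) - 502*(-46) = (-5104 - 103)*(9261 + 11559) - 502*(-46) = -5207*20820 + 23092 = -108409740 + 23092 = -108386648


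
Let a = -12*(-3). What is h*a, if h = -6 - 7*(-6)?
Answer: 1296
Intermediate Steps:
h = 36 (h = -6 + 42 = 36)
a = 36
h*a = 36*36 = 1296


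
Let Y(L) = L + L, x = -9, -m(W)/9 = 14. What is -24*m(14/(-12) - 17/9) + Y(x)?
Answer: 3006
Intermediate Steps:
m(W) = -126 (m(W) = -9*14 = -126)
Y(L) = 2*L
-24*m(14/(-12) - 17/9) + Y(x) = -24*(-126) + 2*(-9) = 3024 - 18 = 3006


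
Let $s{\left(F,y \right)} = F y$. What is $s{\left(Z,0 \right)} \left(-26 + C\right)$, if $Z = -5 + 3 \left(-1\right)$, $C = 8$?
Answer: $0$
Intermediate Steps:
$Z = -8$ ($Z = -5 - 3 = -8$)
$s{\left(Z,0 \right)} \left(-26 + C\right) = \left(-8\right) 0 \left(-26 + 8\right) = 0 \left(-18\right) = 0$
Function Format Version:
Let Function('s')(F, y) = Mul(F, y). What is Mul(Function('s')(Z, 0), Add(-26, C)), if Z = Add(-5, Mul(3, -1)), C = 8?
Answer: 0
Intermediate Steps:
Z = -8 (Z = Add(-5, -3) = -8)
Mul(Function('s')(Z, 0), Add(-26, C)) = Mul(Mul(-8, 0), Add(-26, 8)) = Mul(0, -18) = 0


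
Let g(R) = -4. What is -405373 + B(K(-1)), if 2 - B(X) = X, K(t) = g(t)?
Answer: -405367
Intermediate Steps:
K(t) = -4
B(X) = 2 - X
-405373 + B(K(-1)) = -405373 + (2 - 1*(-4)) = -405373 + (2 + 4) = -405373 + 6 = -405367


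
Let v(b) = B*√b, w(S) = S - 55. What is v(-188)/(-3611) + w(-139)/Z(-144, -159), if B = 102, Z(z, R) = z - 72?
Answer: 97/108 - 204*I*√47/3611 ≈ 0.89815 - 0.3873*I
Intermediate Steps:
Z(z, R) = -72 + z
w(S) = -55 + S
v(b) = 102*√b
v(-188)/(-3611) + w(-139)/Z(-144, -159) = (102*√(-188))/(-3611) + (-55 - 139)/(-72 - 144) = (102*(2*I*√47))*(-1/3611) - 194/(-216) = (204*I*√47)*(-1/3611) - 194*(-1/216) = -204*I*√47/3611 + 97/108 = 97/108 - 204*I*√47/3611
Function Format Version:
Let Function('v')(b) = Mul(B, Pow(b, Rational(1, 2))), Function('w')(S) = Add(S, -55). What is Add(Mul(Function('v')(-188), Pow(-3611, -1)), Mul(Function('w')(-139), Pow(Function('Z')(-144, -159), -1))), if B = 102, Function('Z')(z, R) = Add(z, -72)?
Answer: Add(Rational(97, 108), Mul(Rational(-204, 3611), I, Pow(47, Rational(1, 2)))) ≈ Add(0.89815, Mul(-0.38730, I))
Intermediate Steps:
Function('Z')(z, R) = Add(-72, z)
Function('w')(S) = Add(-55, S)
Function('v')(b) = Mul(102, Pow(b, Rational(1, 2)))
Add(Mul(Function('v')(-188), Pow(-3611, -1)), Mul(Function('w')(-139), Pow(Function('Z')(-144, -159), -1))) = Add(Mul(Mul(102, Pow(-188, Rational(1, 2))), Pow(-3611, -1)), Mul(Add(-55, -139), Pow(Add(-72, -144), -1))) = Add(Mul(Mul(102, Mul(2, I, Pow(47, Rational(1, 2)))), Rational(-1, 3611)), Mul(-194, Pow(-216, -1))) = Add(Mul(Mul(204, I, Pow(47, Rational(1, 2))), Rational(-1, 3611)), Mul(-194, Rational(-1, 216))) = Add(Mul(Rational(-204, 3611), I, Pow(47, Rational(1, 2))), Rational(97, 108)) = Add(Rational(97, 108), Mul(Rational(-204, 3611), I, Pow(47, Rational(1, 2))))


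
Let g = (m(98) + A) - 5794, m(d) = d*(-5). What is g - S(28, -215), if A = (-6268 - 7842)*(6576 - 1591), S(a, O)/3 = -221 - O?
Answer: -70344616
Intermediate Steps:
S(a, O) = -663 - 3*O (S(a, O) = 3*(-221 - O) = -663 - 3*O)
m(d) = -5*d
A = -70338350 (A = -14110*4985 = -70338350)
g = -70344634 (g = (-5*98 - 70338350) - 5794 = (-490 - 70338350) - 5794 = -70338840 - 5794 = -70344634)
g - S(28, -215) = -70344634 - (-663 - 3*(-215)) = -70344634 - (-663 + 645) = -70344634 - 1*(-18) = -70344634 + 18 = -70344616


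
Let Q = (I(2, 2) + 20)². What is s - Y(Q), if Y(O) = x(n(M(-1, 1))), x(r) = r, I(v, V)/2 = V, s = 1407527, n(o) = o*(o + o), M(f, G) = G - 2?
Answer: 1407525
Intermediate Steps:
M(f, G) = -2 + G
n(o) = 2*o² (n(o) = o*(2*o) = 2*o²)
I(v, V) = 2*V
Q = 576 (Q = (2*2 + 20)² = (4 + 20)² = 24² = 576)
Y(O) = 2 (Y(O) = 2*(-2 + 1)² = 2*(-1)² = 2*1 = 2)
s - Y(Q) = 1407527 - 1*2 = 1407527 - 2 = 1407525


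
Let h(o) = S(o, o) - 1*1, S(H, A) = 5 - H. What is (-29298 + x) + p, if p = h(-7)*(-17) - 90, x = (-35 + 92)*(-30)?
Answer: -31285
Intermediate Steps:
x = -1710 (x = 57*(-30) = -1710)
h(o) = 4 - o (h(o) = (5 - o) - 1*1 = (5 - o) - 1 = 4 - o)
p = -277 (p = (4 - 1*(-7))*(-17) - 90 = (4 + 7)*(-17) - 90 = 11*(-17) - 90 = -187 - 90 = -277)
(-29298 + x) + p = (-29298 - 1710) - 277 = -31008 - 277 = -31285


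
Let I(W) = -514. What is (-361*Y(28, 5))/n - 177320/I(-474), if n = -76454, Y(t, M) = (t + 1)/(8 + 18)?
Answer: 176241393173/510865628 ≈ 344.99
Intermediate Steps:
Y(t, M) = 1/26 + t/26 (Y(t, M) = (1 + t)/26 = (1 + t)*(1/26) = 1/26 + t/26)
(-361*Y(28, 5))/n - 177320/I(-474) = -361*(1/26 + (1/26)*28)/(-76454) - 177320/(-514) = -361*(1/26 + 14/13)*(-1/76454) - 177320*(-1/514) = -361*29/26*(-1/76454) + 88660/257 = -10469/26*(-1/76454) + 88660/257 = 10469/1987804 + 88660/257 = 176241393173/510865628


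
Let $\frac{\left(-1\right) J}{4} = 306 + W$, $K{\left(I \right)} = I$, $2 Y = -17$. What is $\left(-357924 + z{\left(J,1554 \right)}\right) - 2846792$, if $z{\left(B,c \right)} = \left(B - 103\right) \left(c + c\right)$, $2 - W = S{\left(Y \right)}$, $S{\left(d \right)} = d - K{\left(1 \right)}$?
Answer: $-7472000$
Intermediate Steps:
$Y = - \frac{17}{2}$ ($Y = \frac{1}{2} \left(-17\right) = - \frac{17}{2} \approx -8.5$)
$S{\left(d \right)} = -1 + d$ ($S{\left(d \right)} = d - 1 = -1 + d$)
$W = \frac{23}{2}$ ($W = 2 - \left(-1 - \frac{17}{2}\right) = 2 - - \frac{19}{2} = 2 + \frac{19}{2} = \frac{23}{2} \approx 11.5$)
$J = -1270$ ($J = - 4 \left(306 + \frac{23}{2}\right) = \left(-4\right) \frac{635}{2} = -1270$)
$z{\left(B,c \right)} = 2 c \left(-103 + B\right)$ ($z{\left(B,c \right)} = \left(-103 + B\right) 2 c = 2 c \left(-103 + B\right)$)
$\left(-357924 + z{\left(J,1554 \right)}\right) - 2846792 = \left(-357924 + 2 \cdot 1554 \left(-103 - 1270\right)\right) - 2846792 = \left(-357924 + 2 \cdot 1554 \left(-1373\right)\right) - 2846792 = \left(-357924 - 4267284\right) - 2846792 = -4625208 - 2846792 = -7472000$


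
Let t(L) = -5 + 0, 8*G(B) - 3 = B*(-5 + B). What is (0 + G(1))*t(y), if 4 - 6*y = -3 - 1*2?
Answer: 5/8 ≈ 0.62500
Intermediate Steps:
y = 3/2 (y = 2/3 - (-3 - 1*2)/6 = 2/3 - (-3 - 2)/6 = 2/3 - 1/6*(-5) = 2/3 + 5/6 = 3/2 ≈ 1.5000)
G(B) = 3/8 + B*(-5 + B)/8 (G(B) = 3/8 + (B*(-5 + B))/8 = 3/8 + B*(-5 + B)/8)
t(L) = -5
(0 + G(1))*t(y) = (0 + (3/8 - 5/8*1 + (1/8)*1**2))*(-5) = (0 + (3/8 - 5/8 + (1/8)*1))*(-5) = (0 + (3/8 - 5/8 + 1/8))*(-5) = (0 - 1/8)*(-5) = -1/8*(-5) = 5/8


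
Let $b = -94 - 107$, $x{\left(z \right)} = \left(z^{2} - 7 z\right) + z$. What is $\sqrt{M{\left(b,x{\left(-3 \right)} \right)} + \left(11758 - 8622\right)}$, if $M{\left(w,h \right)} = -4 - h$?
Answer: $3 \sqrt{345} \approx 55.723$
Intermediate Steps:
$x{\left(z \right)} = z^{2} - 6 z$
$b = -201$
$\sqrt{M{\left(b,x{\left(-3 \right)} \right)} + \left(11758 - 8622\right)} = \sqrt{\left(-4 - - 3 \left(-6 - 3\right)\right) + \left(11758 - 8622\right)} = \sqrt{\left(-4 - \left(-3\right) \left(-9\right)\right) + 3136} = \sqrt{\left(-4 - 27\right) + 3136} = \sqrt{-31 + 3136} = \sqrt{3105} = 3 \sqrt{345}$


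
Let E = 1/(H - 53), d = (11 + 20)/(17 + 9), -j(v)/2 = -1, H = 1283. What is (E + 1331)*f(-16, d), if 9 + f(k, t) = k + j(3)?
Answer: -37654013/1230 ≈ -30613.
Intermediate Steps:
j(v) = 2 (j(v) = -2*(-1) = 2)
d = 31/26 ≈ 1.1923
f(k, t) = -7 + k (f(k, t) = -9 + (k + 2) = -9 + (2 + k) = -7 + k)
E = 1/1230 (E = 1/(1283 - 53) = 1/1230 ≈ 0.00081301)
(E + 1331)*f(-16, d) = (1/1230 + 1331)*(-7 - 16) = (1637131/1230)*(-23) = -37654013/1230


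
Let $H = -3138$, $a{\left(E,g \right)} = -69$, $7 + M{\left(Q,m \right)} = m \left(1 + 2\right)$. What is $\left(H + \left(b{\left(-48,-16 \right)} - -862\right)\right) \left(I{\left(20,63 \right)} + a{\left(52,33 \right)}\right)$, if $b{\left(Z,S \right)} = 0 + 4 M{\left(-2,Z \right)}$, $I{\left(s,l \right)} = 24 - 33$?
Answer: $224640$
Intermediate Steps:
$M{\left(Q,m \right)} = -7 + 3 m$ ($M{\left(Q,m \right)} = -7 + m \left(1 + 2\right) = -7 + m 3 = -7 + 3 m$)
$I{\left(s,l \right)} = -9$ ($I{\left(s,l \right)} = 24 - 33 = -9$)
$b{\left(Z,S \right)} = -28 + 12 Z$ ($b{\left(Z,S \right)} = 0 + 4 \left(-7 + 3 Z\right) = 0 + \left(-28 + 12 Z\right) = -28 + 12 Z$)
$\left(H + \left(b{\left(-48,-16 \right)} - -862\right)\right) \left(I{\left(20,63 \right)} + a{\left(52,33 \right)}\right) = \left(-3138 + \left(\left(-28 + 12 \left(-48\right)\right) - -862\right)\right) \left(-9 - 69\right) = \left(-3138 + \left(\left(-28 - 576\right) + 862\right)\right) \left(-78\right) = \left(-3138 + \left(-604 + 862\right)\right) \left(-78\right) = \left(-3138 + 258\right) \left(-78\right) = \left(-2880\right) \left(-78\right) = 224640$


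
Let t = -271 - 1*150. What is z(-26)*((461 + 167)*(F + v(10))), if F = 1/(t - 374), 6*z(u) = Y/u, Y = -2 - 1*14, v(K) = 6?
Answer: 11979728/31005 ≈ 386.38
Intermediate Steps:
Y = -16 (Y = -2 - 14 = -16)
t = -421 (t = -271 - 150 = -421)
z(u) = -8/(3*u) (z(u) = (-16/u)/6 = -8/(3*u))
F = -1/795 (F = 1/(-421 - 374) = 1/(-795) = -1/795 ≈ -0.0012579)
z(-26)*((461 + 167)*(F + v(10))) = (-8/3/(-26))*((461 + 167)*(-1/795 + 6)) = (-8/3*(-1/26))*(628*(4769/795)) = (4/39)*(2994932/795) = 11979728/31005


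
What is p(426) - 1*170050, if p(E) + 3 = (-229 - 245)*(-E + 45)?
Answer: 10541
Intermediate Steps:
p(E) = -21333 + 474*E (p(E) = -3 + (-229 - 245)*(-E + 45) = -3 - 474*(45 - E) = -3 + (-21330 + 474*E) = -21333 + 474*E)
p(426) - 1*170050 = (-21333 + 474*426) - 1*170050 = (-21333 + 201924) - 170050 = 180591 - 170050 = 10541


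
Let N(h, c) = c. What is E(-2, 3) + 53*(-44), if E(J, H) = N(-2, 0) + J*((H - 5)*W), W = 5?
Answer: -2312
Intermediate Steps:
E(J, H) = J*(-25 + 5*H) (E(J, H) = 0 + J*((H - 5)*5) = 0 + J*((-5 + H)*5) = 0 + J*(-25 + 5*H) = J*(-25 + 5*H))
E(-2, 3) + 53*(-44) = 5*(-2)*(-5 + 3) + 53*(-44) = 5*(-2)*(-2) - 2332 = 20 - 2332 = -2312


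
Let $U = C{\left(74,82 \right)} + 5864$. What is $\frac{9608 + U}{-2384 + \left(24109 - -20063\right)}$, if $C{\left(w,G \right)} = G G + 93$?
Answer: $\frac{719}{1348} \approx 0.53338$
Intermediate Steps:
$C{\left(w,G \right)} = 93 + G^{2}$ ($C{\left(w,G \right)} = G^{2} + 93 = 93 + G^{2}$)
$U = 12681$ ($U = \left(93 + 82^{2}\right) + 5864 = \left(93 + 6724\right) + 5864 = 6817 + 5864 = 12681$)
$\frac{9608 + U}{-2384 + \left(24109 - -20063\right)} = \frac{9608 + 12681}{-2384 + \left(24109 - -20063\right)} = \frac{22289}{-2384 + \left(24109 + 20063\right)} = \frac{22289}{-2384 + 44172} = \frac{22289}{41788} = 22289 \cdot \frac{1}{41788} = \frac{719}{1348}$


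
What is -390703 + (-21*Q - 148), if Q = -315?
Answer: -384236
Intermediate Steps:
-390703 + (-21*Q - 148) = -390703 + (-21*(-315) - 148) = -390703 + (6615 - 148) = -390703 + 6467 = -384236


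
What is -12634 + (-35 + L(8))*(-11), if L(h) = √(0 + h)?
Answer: -12249 - 22*√2 ≈ -12280.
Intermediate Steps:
L(h) = √h
-12634 + (-35 + L(8))*(-11) = -12634 + (-35 + √8)*(-11) = -12634 + (-35 + 2*√2)*(-11) = -12634 + (385 - 22*√2) = -12249 - 22*√2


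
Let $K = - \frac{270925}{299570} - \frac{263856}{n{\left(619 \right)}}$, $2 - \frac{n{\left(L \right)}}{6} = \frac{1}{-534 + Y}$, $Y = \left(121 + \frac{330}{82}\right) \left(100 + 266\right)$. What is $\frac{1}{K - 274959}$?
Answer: $- \frac{222185257342}{65977500564701741} \approx -3.3676 \cdot 10^{-6}$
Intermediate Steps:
$Y = \frac{1876116}{41}$ ($Y = \left(121 + 330 \cdot \frac{1}{82}\right) 366 = \left(121 + \frac{165}{41}\right) 366 = \frac{5126}{41} \cdot 366 = \frac{1876116}{41} \approx 45759.0$)
$n{\left(L \right)} = \frac{3708403}{309037}$ ($n{\left(L \right)} = 12 - \frac{6}{-534 + \frac{1876116}{41}} = 12 - \frac{6}{\frac{1854222}{41}} = 12 - \frac{41}{309037} = \frac{3708403}{309037}$)
$K = - \frac{4885664391202763}{222185257342}$ ($K = - \frac{270925}{299570} - \frac{263856}{\frac{3708403}{309037}} = \left(-270925\right) \frac{1}{299570} - \frac{81541266672}{3708403} = - \frac{54185}{59914} - \frac{81541266672}{3708403} = - \frac{4885664391202763}{222185257342} \approx -21989.0$)
$\frac{1}{K - 274959} = \frac{1}{- \frac{4885664391202763}{222185257342} - 274959} = \frac{1}{- \frac{65977500564701741}{222185257342}} = - \frac{222185257342}{65977500564701741}$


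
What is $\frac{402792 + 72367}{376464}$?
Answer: $\frac{475159}{376464} \approx 1.2622$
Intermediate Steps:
$\frac{402792 + 72367}{376464} = 475159 \cdot \frac{1}{376464} = \frac{475159}{376464}$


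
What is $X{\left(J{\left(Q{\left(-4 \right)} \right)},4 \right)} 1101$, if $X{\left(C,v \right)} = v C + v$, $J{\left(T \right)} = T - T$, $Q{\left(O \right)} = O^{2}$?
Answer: $4404$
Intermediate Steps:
$J{\left(T \right)} = 0$
$X{\left(C,v \right)} = v + C v$ ($X{\left(C,v \right)} = C v + v = v + C v$)
$X{\left(J{\left(Q{\left(-4 \right)} \right)},4 \right)} 1101 = 4 \left(1 + 0\right) 1101 = 4 \cdot 1 \cdot 1101 = 4 \cdot 1101 = 4404$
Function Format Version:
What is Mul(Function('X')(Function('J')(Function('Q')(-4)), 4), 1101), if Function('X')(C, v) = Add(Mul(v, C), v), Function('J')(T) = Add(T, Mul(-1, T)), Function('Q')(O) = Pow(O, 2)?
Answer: 4404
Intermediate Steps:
Function('J')(T) = 0
Function('X')(C, v) = Add(v, Mul(C, v)) (Function('X')(C, v) = Add(Mul(C, v), v) = Add(v, Mul(C, v)))
Mul(Function('X')(Function('J')(Function('Q')(-4)), 4), 1101) = Mul(Mul(4, Add(1, 0)), 1101) = Mul(Mul(4, 1), 1101) = Mul(4, 1101) = 4404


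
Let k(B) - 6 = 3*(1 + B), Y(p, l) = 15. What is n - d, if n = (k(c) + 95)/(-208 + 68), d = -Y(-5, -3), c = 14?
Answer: 977/70 ≈ 13.957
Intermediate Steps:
d = -15 (d = -1*15 = -15)
k(B) = 9 + 3*B (k(B) = 6 + 3*(1 + B) = 6 + (3 + 3*B) = 9 + 3*B)
n = -73/70 (n = ((9 + 3*14) + 95)/(-208 + 68) = ((9 + 42) + 95)/(-140) = (51 + 95)*(-1/140) = 146*(-1/140) = -73/70 ≈ -1.0429)
n - d = -73/70 - 1*(-15) = -73/70 + 15 = 977/70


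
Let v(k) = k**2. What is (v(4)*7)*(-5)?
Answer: -560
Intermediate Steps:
(v(4)*7)*(-5) = (4**2*7)*(-5) = (16*7)*(-5) = 112*(-5) = -560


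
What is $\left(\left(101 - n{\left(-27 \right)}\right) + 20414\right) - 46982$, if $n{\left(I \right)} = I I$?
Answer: $-27196$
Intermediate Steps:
$n{\left(I \right)} = I^{2}$
$\left(\left(101 - n{\left(-27 \right)}\right) + 20414\right) - 46982 = \left(\left(101 - \left(-27\right)^{2}\right) + 20414\right) - 46982 = \left(\left(101 - 729\right) + 20414\right) - 46982 = \left(-628 + 20414\right) - 46982 = 19786 - 46982 = -27196$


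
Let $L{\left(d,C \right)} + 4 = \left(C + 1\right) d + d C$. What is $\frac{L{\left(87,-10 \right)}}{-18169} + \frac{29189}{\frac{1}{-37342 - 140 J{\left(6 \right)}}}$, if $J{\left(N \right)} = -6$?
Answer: $- \frac{19358286014725}{18169} \approx -1.0655 \cdot 10^{9}$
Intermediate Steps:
$L{\left(d,C \right)} = -4 + C d + d \left(1 + C\right)$ ($L{\left(d,C \right)} = -4 + \left(\left(C + 1\right) d + d C\right) = -4 + \left(\left(1 + C\right) d + C d\right) = -4 + \left(d \left(1 + C\right) + C d\right) = -4 + \left(C d + d \left(1 + C\right)\right) = -4 + C d + d \left(1 + C\right)$)
$\frac{L{\left(87,-10 \right)}}{-18169} + \frac{29189}{\frac{1}{-37342 - 140 J{\left(6 \right)}}} = \frac{-4 + 87 + 2 \left(-10\right) 87}{-18169} + \frac{29189}{\frac{1}{-37342 - -840}} = \left(-4 + 87 - 1740\right) \left(- \frac{1}{18169}\right) + \frac{29189}{\frac{1}{-37342 + 840}} = \left(-1657\right) \left(- \frac{1}{18169}\right) + \frac{29189}{\frac{1}{-36502}} = \frac{1657}{18169} + \frac{29189}{- \frac{1}{36502}} = \frac{1657}{18169} + 29189 \left(-36502\right) = \frac{1657}{18169} - 1065456878 = - \frac{19358286014725}{18169}$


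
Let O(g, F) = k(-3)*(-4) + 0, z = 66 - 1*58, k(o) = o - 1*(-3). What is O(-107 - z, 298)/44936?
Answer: 0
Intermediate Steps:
k(o) = 3 + o (k(o) = o + 3 = 3 + o)
z = 8 (z = 66 - 58 = 8)
O(g, F) = 0 (O(g, F) = (3 - 3)*(-4) + 0 = 0*(-4) + 0 = 0 + 0 = 0)
O(-107 - z, 298)/44936 = 0/44936 = 0*(1/44936) = 0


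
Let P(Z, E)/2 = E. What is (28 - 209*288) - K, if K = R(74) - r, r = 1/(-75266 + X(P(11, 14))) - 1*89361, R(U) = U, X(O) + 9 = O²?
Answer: -11143779110/74491 ≈ -1.4960e+5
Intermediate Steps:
P(Z, E) = 2*E
X(O) = -9 + O²
r = -6656590252/74491 (r = 1/(-75266 + (-9 + (2*14)²)) - 1*89361 = 1/(-75266 + (-9 + 28²)) - 89361 = 1/(-75266 + (-9 + 784)) - 89361 = 1/(-75266 + 775) - 89361 = 1/(-74491) - 89361 = -1/74491 - 89361 = -6656590252/74491 ≈ -89361.)
K = 6662102586/74491 (K = 74 - 1*(-6656590252/74491) = 74 + 6656590252/74491 = 6662102586/74491 ≈ 89435.)
(28 - 209*288) - K = (28 - 209*288) - 1*6662102586/74491 = (28 - 60192) - 6662102586/74491 = -60164 - 6662102586/74491 = -11143779110/74491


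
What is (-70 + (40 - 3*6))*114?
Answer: -5472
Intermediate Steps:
(-70 + (40 - 3*6))*114 = (-70 + (40 - 18))*114 = (-70 + 22)*114 = -48*114 = -5472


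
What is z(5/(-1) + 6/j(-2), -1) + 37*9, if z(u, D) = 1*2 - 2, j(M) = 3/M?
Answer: 333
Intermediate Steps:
z(u, D) = 0 (z(u, D) = 2 - 2 = 0)
z(5/(-1) + 6/j(-2), -1) + 37*9 = 0 + 37*9 = 0 + 333 = 333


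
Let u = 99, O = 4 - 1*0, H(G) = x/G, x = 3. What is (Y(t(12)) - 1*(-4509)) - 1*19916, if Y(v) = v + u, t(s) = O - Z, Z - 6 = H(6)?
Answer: -30621/2 ≈ -15311.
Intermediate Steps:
H(G) = 3/G
O = 4 (O = 4 + 0 = 4)
Z = 13/2 (Z = 6 + 3/6 = 6 + 3*(1/6) = 6 + 1/2 = 13/2 ≈ 6.5000)
t(s) = -5/2 (t(s) = 4 - 1*13/2 = 4 - 13/2 = -5/2)
Y(v) = 99 + v (Y(v) = v + 99 = 99 + v)
(Y(t(12)) - 1*(-4509)) - 1*19916 = ((99 - 5/2) - 1*(-4509)) - 1*19916 = (193/2 + 4509) - 19916 = 9211/2 - 19916 = -30621/2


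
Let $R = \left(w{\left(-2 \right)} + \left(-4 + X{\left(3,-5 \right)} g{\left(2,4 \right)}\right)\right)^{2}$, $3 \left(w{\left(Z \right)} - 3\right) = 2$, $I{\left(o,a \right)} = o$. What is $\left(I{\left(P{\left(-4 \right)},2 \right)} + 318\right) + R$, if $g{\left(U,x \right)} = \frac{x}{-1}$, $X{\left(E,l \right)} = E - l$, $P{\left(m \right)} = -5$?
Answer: $\frac{12226}{9} \approx 1358.4$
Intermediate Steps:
$w{\left(Z \right)} = \frac{11}{3}$ ($w{\left(Z \right)} = 3 + \frac{1}{3} \cdot 2 = 3 + \frac{2}{3} = \frac{11}{3}$)
$g{\left(U,x \right)} = - x$ ($g{\left(U,x \right)} = x \left(-1\right) = - x$)
$R = \frac{9409}{9}$ ($R = \left(\frac{11}{3} + \left(-4 + \left(3 - -5\right) \left(\left(-1\right) 4\right)\right)\right)^{2} = \left(\frac{11}{3} + \left(-4 + \left(3 + 5\right) \left(-4\right)\right)\right)^{2} = \left(\frac{11}{3} + \left(-4 + 8 \left(-4\right)\right)\right)^{2} = \left(\frac{11}{3} - 36\right)^{2} = \left(- \frac{97}{3}\right)^{2} = \frac{9409}{9} \approx 1045.4$)
$\left(I{\left(P{\left(-4 \right)},2 \right)} + 318\right) + R = \left(-5 + 318\right) + \frac{9409}{9} = 313 + \frac{9409}{9} = \frac{12226}{9}$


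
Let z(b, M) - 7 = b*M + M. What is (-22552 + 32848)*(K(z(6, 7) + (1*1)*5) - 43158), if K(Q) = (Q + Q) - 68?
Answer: -443798784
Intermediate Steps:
z(b, M) = 7 + M + M*b (z(b, M) = 7 + (b*M + M) = 7 + (M*b + M) = 7 + (M + M*b) = 7 + M + M*b)
K(Q) = -68 + 2*Q (K(Q) = 2*Q - 68 = -68 + 2*Q)
(-22552 + 32848)*(K(z(6, 7) + (1*1)*5) - 43158) = (-22552 + 32848)*((-68 + 2*((7 + 7 + 7*6) + (1*1)*5)) - 43158) = 10296*((-68 + 2*((7 + 7 + 42) + 1*5)) - 43158) = 10296*((-68 + 2*(56 + 5)) - 43158) = 10296*((-68 + 2*61) - 43158) = 10296*((-68 + 122) - 43158) = 10296*(54 - 43158) = 10296*(-43104) = -443798784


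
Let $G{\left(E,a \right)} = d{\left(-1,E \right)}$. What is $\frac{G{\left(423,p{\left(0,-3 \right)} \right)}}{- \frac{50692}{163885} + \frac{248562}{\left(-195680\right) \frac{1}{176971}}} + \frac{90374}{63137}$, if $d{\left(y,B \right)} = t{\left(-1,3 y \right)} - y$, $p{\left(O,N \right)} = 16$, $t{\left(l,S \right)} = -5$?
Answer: $\frac{65151669096415908482}{45515632784854393771} \approx 1.4314$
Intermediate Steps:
$d{\left(y,B \right)} = -5 - y$
$G{\left(E,a \right)} = -4$ ($G{\left(E,a \right)} = -5 - -1 = -5 + 1 = -4$)
$\frac{G{\left(423,p{\left(0,-3 \right)} \right)}}{- \frac{50692}{163885} + \frac{248562}{\left(-195680\right) \frac{1}{176971}}} + \frac{90374}{63137} = - \frac{4}{- \frac{50692}{163885} + \frac{248562}{\left(-195680\right) \frac{1}{176971}}} + \frac{90374}{63137} = - \frac{4}{\left(-50692\right) \frac{1}{163885} + \frac{248562}{\left(-195680\right) \frac{1}{176971}}} + 90374 \cdot \frac{1}{63137} = - \frac{4}{- \frac{50692}{163885} + \frac{248562}{- \frac{195680}{176971}}} + \frac{90374}{63137} = - \frac{4}{- \frac{50692}{163885} + 248562 \left(- \frac{176971}{195680}\right)} + \frac{90374}{63137} = - \frac{4}{- \frac{50692}{163885} - \frac{21994132851}{97840}} + \frac{90374}{63137} = - \frac{4}{- \frac{720902684398283}{3206901680}} + \frac{90374}{63137} = \left(-4\right) \left(- \frac{3206901680}{720902684398283}\right) + \frac{90374}{63137} = \frac{12827606720}{720902684398283} + \frac{90374}{63137} = \frac{65151669096415908482}{45515632784854393771}$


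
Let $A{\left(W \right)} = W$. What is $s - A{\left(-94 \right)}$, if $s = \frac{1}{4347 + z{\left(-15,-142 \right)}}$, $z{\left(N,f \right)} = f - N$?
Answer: $\frac{396681}{4220} \approx 94.0$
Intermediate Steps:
$s = \frac{1}{4220}$ ($s = \frac{1}{4347 - 127} = \frac{1}{4220} \approx 0.00023697$)
$s - A{\left(-94 \right)} = \frac{1}{4220} - -94 = \frac{1}{4220} + 94 = \frac{396681}{4220}$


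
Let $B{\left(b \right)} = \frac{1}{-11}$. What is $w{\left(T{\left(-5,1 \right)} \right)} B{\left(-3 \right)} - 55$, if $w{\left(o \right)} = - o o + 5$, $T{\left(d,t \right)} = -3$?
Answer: $- \frac{601}{11} \approx -54.636$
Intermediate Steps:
$B{\left(b \right)} = - \frac{1}{11}$
$w{\left(o \right)} = 5 - o^{2}$ ($w{\left(o \right)} = - o^{2} + 5 = 5 - o^{2}$)
$w{\left(T{\left(-5,1 \right)} \right)} B{\left(-3 \right)} - 55 = \left(5 - \left(-3\right)^{2}\right) \left(- \frac{1}{11}\right) - 55 = \left(5 - 9\right) \left(- \frac{1}{11}\right) - 55 = \left(-4\right) \left(- \frac{1}{11}\right) - 55 = \frac{4}{11} - 55 = - \frac{601}{11}$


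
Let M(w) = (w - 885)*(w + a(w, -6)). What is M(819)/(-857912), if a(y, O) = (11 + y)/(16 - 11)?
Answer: 2955/38996 ≈ 0.075777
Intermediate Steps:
a(y, O) = 11/5 + y/5 (a(y, O) = (11 + y)/5 = (11 + y)*(⅕) = 11/5 + y/5)
M(w) = (-885 + w)*(11/5 + 6*w/5) (M(w) = (w - 885)*(w + (11/5 + w/5)) = (-885 + w)*(11/5 + 6*w/5))
M(819)/(-857912) = (-1947 - 5299/5*819 + (6/5)*819²)/(-857912) = (-1947 - 4339881/5 + (6/5)*670761)*(-1/857912) = (-1947 - 4339881/5 + 4024566/5)*(-1/857912) = -65010*(-1/857912) = 2955/38996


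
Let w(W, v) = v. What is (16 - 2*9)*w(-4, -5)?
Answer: 10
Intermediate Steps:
(16 - 2*9)*w(-4, -5) = (16 - 2*9)*(-5) = (16 - 18)*(-5) = -2*(-5) = 10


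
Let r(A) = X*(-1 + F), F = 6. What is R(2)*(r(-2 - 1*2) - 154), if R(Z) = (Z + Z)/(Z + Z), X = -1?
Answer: -159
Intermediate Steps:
R(Z) = 1 (R(Z) = (2*Z)/((2*Z)) = (2*Z)*(1/(2*Z)) = 1)
r(A) = -5 (r(A) = -(-1 + 6) = -1*5 = -5)
R(2)*(r(-2 - 1*2) - 154) = 1*(-5 - 154) = 1*(-159) = -159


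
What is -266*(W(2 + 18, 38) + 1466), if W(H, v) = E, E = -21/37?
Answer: -14422786/37 ≈ -3.8981e+5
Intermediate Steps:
E = -21/37 (E = -21*1/37 = -21/37 ≈ -0.56757)
W(H, v) = -21/37
-266*(W(2 + 18, 38) + 1466) = -266*(-21/37 + 1466) = -266*54221/37 = -14422786/37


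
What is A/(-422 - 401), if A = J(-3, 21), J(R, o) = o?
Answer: -21/823 ≈ -0.025516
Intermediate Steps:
A = 21
A/(-422 - 401) = 21/(-422 - 401) = 21/(-823) = 21*(-1/823) = -21/823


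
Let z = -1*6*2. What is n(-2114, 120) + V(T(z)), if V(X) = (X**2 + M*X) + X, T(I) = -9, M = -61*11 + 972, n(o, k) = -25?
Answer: -2662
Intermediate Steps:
z = -12 (z = -6*2 = -12)
M = 301 (M = -671 + 972 = 301)
V(X) = X**2 + 302*X (V(X) = (X**2 + 301*X) + X = X**2 + 302*X)
n(-2114, 120) + V(T(z)) = -25 - 9*(302 - 9) = -25 - 9*293 = -25 - 2637 = -2662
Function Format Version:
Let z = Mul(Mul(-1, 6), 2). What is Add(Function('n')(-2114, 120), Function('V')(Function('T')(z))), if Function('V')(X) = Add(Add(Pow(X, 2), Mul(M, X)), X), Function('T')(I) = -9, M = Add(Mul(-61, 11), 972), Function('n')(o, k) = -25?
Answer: -2662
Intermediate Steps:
z = -12 (z = Mul(-6, 2) = -12)
M = 301 (M = Add(-671, 972) = 301)
Function('V')(X) = Add(Pow(X, 2), Mul(302, X)) (Function('V')(X) = Add(Add(Pow(X, 2), Mul(301, X)), X) = Add(Pow(X, 2), Mul(302, X)))
Add(Function('n')(-2114, 120), Function('V')(Function('T')(z))) = Add(-25, Mul(-9, Add(302, -9))) = Add(-25, Mul(-9, 293)) = Add(-25, -2637) = -2662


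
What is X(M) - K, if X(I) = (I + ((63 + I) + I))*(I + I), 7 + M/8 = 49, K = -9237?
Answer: 728949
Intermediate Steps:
M = 336 (M = -56 + 8*49 = -56 + 392 = 336)
X(I) = 2*I*(63 + 3*I) (X(I) = (I + (63 + 2*I))*(2*I) = (63 + 3*I)*(2*I) = 2*I*(63 + 3*I))
X(M) - K = 6*336*(21 + 336) - 1*(-9237) = 6*336*357 + 9237 = 719712 + 9237 = 728949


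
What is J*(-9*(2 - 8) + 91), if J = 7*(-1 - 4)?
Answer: -5075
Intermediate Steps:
J = -35 (J = 7*(-5) = -35)
J*(-9*(2 - 8) + 91) = -35*(-9*(2 - 8) + 91) = -35*(-9*(-6) + 91) = -35*(54 + 91) = -35*145 = -5075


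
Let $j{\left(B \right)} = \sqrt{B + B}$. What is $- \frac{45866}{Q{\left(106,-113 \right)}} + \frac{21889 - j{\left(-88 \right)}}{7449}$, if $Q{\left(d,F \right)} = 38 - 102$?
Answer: $\frac{171528365}{238368} - \frac{4 i \sqrt{11}}{7449} \approx 719.59 - 0.001781 i$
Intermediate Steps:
$Q{\left(d,F \right)} = -64$ ($Q{\left(d,F \right)} = 38 - 102 = -64$)
$j{\left(B \right)} = \sqrt{2} \sqrt{B}$ ($j{\left(B \right)} = \sqrt{2 B} = \sqrt{2} \sqrt{B}$)
$- \frac{45866}{Q{\left(106,-113 \right)}} + \frac{21889 - j{\left(-88 \right)}}{7449} = - \frac{45866}{-64} + \frac{21889 - \sqrt{2} \sqrt{-88}}{7449} = \left(-45866\right) \left(- \frac{1}{64}\right) + \left(21889 - \sqrt{2} \cdot 2 i \sqrt{22}\right) \frac{1}{7449} = \frac{22933}{32} + \left(21889 - 4 i \sqrt{11}\right) \frac{1}{7449} = \frac{22933}{32} + \left(\frac{21889}{7449} - \frac{4 i \sqrt{11}}{7449}\right) = \frac{171528365}{238368} - \frac{4 i \sqrt{11}}{7449}$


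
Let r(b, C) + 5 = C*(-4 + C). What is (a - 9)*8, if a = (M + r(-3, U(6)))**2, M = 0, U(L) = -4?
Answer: 5760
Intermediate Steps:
r(b, C) = -5 + C*(-4 + C)
a = 729 (a = (0 + (-5 + (-4)**2 - 4*(-4)))**2 = (0 + (-5 + 16 + 16))**2 = (0 + 27)**2 = 27**2 = 729)
(a - 9)*8 = (729 - 9)*8 = 720*8 = 5760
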